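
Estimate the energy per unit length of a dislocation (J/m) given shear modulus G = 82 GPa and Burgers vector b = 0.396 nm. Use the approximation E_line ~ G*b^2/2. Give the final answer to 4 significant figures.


E = G*b^2/2
b = 0.396 nm = 3.96e-10 m
G = 82 GPa = 8.2e+10 Pa
E = 0.5 * 8.2e+10 * (3.96e-10)^2
E = 6.429e-09 J/m


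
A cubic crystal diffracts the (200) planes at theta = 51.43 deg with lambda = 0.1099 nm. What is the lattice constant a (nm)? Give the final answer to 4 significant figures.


d = lambda / (2*sin(theta))
d = 0.1099 / (2*sin(51.43 deg))
d = 0.0702823 nm
a = d * sqrt(h^2+k^2+l^2) = 0.0702823 * sqrt(4)
a = 0.1406 nm


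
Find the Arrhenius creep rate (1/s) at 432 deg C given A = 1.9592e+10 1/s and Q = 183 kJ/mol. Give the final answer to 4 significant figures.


rate = A * exp(-Q / (R*T))
T = 432 + 273.15 = 705.15 K
rate = 1.9592e+10 * exp(-183e3 / (8.314 * 705.15))
rate = 5.441e-04 1/s


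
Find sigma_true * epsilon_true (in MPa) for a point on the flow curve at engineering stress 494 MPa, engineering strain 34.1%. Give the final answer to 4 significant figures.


sigma_true = sigma_eng * (1 + epsilon_eng)
sigma_true = 494 * (1 + 0.341) = 662.454 MPa
epsilon_true = ln(1 + epsilon_eng)
epsilon_true = ln(1 + 0.341) = 0.293416
sigma_true * epsilon_true = 662.454 * 0.293416 = 194.4 MPa


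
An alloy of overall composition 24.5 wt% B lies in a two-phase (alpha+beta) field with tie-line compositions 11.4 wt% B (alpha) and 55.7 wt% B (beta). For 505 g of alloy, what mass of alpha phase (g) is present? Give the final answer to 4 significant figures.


f_alpha = (C_beta - C0) / (C_beta - C_alpha)
f_alpha = (55.7 - 24.5) / (55.7 - 11.4) = 0.704289
m_alpha = f_alpha * m_total = 0.704289 * 505 = 355.7 g


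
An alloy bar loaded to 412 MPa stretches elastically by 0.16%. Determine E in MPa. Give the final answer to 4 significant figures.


E = sigma / epsilon
epsilon = 0.16% = 1.6e-03
E = 412 / 1.6e-03
E = 257500 MPa


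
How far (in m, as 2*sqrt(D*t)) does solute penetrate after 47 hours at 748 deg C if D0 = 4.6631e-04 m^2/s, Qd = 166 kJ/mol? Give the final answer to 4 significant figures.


Step 1: D = D0 * exp(-Qd/(R*T))
T = 1021.15 K
D = 4.6631e-04 * exp(-166e3 / (8.314 * 1021.15)) = 1.50318e-12 m^2/s
Step 2: L = 2*sqrt(D*t)
t = 47 h = 169200 s
L = 2*sqrt(1.50318e-12 * 169200) = 1.009e-03 m


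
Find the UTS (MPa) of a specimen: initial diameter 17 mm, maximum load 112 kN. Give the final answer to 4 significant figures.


A0 = pi*(d/2)^2 = pi*(17/2)^2 = 226.98 mm^2
UTS = F_max / A0 = 112*1000 / 226.98
UTS = 493.4 MPa


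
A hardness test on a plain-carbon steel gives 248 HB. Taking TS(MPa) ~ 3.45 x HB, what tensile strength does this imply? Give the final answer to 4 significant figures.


TS (MPa) = 3.45 * HB
TS = 3.45 * 248
TS = 855.6 MPa


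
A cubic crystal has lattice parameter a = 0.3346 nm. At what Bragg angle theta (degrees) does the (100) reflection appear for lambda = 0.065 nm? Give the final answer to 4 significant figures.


d = a / sqrt(h^2+k^2+l^2)
d = 0.3346 / sqrt(1) = 0.3346 nm
lambda = 2*d*sin(theta)  =>  sin(theta) = lambda / (2*d)
sin(theta) = 0.065 / (2 * 0.3346) = 0.0971309
theta = 5.574 deg


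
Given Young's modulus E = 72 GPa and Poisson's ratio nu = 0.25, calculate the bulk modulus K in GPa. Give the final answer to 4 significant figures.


K = E / (3*(1-2*nu))
K = 72 / (3*(1-2*0.25))
K = 48 GPa


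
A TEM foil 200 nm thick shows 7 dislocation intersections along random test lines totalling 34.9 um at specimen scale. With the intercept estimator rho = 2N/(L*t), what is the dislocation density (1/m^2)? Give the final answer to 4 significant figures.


rho = 2N / (L * t)
L = 34.9 um = 3.49e-05 m, t = 200 nm = 2e-07 m
rho = 2 * 7 / (3.49e-05 * 2e-07)
rho = 2.006e+12 1/m^2


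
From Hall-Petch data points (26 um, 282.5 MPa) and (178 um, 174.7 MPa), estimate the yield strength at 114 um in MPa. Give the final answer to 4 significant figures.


sigma_y = sigma0 + k / sqrt(d)
1/sqrt(d1) = 1/sqrt(2.6e-05) = 196.116;  1/sqrt(d2) = 74.9532
k = (sigma1 - sigma2) / (1/sqrt(d1) - 1/sqrt(d2)) = (282.5 - 174.7) / (196.116 - 74.9532) = 0.889711 MPa*m^0.5
sigma0 = sigma1 - k/sqrt(d1) = 282.5 - 0.889711*196.116 = 108.013 MPa
sigma_y(d3) = 108.013 + 0.889711 / sqrt(1.14e-04) = 191.3 MPa


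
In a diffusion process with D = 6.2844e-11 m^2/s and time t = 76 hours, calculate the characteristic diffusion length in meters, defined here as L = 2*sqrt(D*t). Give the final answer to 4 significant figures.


t = 76 hr = 273600 s
Diffusion length = 2*sqrt(D*t)
= 2*sqrt(6.2844e-11 * 273600)
= 8.293e-03 m


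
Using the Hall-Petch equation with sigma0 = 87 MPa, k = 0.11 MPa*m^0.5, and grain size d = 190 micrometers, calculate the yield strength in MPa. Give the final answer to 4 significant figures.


sigma_y = sigma0 + k / sqrt(d)
d = 190 um = 1.9e-04 m
sigma_y = 87 + 0.11 / sqrt(1.9e-04)
sigma_y = 94.98 MPa


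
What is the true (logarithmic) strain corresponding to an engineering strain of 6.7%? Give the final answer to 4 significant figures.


epsilon_true = ln(1 + epsilon_eng)
epsilon_true = ln(1 + 0.067)
epsilon_true = 0.06485


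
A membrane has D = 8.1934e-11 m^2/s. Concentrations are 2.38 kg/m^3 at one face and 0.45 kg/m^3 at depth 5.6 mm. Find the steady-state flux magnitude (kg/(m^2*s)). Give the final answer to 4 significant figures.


J = -D * (dC/dx) = D * (C1 - C2) / dx
J = 8.1934e-11 * (2.38 - 0.45) / 5.6e-03
J = 2.824e-08 kg/(m^2*s)


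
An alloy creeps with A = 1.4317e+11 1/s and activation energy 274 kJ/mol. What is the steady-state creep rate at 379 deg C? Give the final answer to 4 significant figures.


rate = A * exp(-Q / (R*T))
T = 379 + 273.15 = 652.15 K
rate = 1.4317e+11 * exp(-274e3 / (8.314 * 652.15))
rate = 1.617e-11 1/s


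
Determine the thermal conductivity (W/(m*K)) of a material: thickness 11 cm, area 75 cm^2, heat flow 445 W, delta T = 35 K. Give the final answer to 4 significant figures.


k = Q*L / (A*dT)
L = 0.11 m, A = 7.5e-03 m^2
k = 445 * 0.11 / (7.5e-03 * 35)
k = 186.5 W/(m*K)


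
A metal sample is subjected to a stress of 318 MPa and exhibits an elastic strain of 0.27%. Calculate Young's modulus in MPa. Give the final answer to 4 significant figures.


E = sigma / epsilon
epsilon = 0.27% = 2.7e-03
E = 318 / 2.7e-03
E = 117800 MPa


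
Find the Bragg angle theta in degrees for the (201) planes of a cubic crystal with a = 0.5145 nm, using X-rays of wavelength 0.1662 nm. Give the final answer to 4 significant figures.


d = a / sqrt(h^2+k^2+l^2)
d = 0.5145 / sqrt(5) = 0.230091 nm
lambda = 2*d*sin(theta)  =>  sin(theta) = lambda / (2*d)
sin(theta) = 0.1662 / (2 * 0.230091) = 0.361161
theta = 21.17 deg


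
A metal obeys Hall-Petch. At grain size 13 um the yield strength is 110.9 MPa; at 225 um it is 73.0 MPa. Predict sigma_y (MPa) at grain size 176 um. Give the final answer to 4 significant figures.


sigma_y = sigma0 + k / sqrt(d)
1/sqrt(d1) = 1/sqrt(1.3e-05) = 277.35;  1/sqrt(d2) = 66.6667
k = (sigma1 - sigma2) / (1/sqrt(d1) - 1/sqrt(d2)) = (110.9 - 73.0) / (277.35 - 66.6667) = 0.179891 MPa*m^0.5
sigma0 = sigma1 - k/sqrt(d1) = 110.9 - 0.179891*277.35 = 61.0073 MPa
sigma_y(d3) = 61.0073 + 0.179891 / sqrt(1.76e-04) = 74.57 MPa


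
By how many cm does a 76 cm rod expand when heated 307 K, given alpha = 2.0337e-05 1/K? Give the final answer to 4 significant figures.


dL = L0 * alpha * dT
dL = 76 * 2.0337e-05 * 307
dL = 0.4745 cm


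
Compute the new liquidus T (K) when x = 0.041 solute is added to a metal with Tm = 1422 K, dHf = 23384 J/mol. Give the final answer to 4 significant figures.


dT = R*Tm^2*x / dHf
dT = 8.314 * 1422^2 * 0.041 / 23384
dT = 29.4764 K
T_new = 1422 - 29.4764 = 1393 K


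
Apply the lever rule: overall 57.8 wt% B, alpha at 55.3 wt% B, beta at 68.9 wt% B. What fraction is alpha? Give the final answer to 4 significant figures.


f_alpha = (C_beta - C0) / (C_beta - C_alpha)
f_alpha = (68.9 - 57.8) / (68.9 - 55.3)
f_alpha = 0.8162


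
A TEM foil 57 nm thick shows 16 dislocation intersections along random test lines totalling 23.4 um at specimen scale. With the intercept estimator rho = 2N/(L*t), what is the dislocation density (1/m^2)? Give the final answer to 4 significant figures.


rho = 2N / (L * t)
L = 23.4 um = 2.34e-05 m, t = 57 nm = 5.7e-08 m
rho = 2 * 16 / (2.34e-05 * 5.7e-08)
rho = 2.399e+13 1/m^2


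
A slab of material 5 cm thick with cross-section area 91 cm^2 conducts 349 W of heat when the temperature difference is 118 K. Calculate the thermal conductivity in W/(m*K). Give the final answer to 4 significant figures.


k = Q*L / (A*dT)
L = 0.05 m, A = 9.1e-03 m^2
k = 349 * 0.05 / (9.1e-03 * 118)
k = 16.25 W/(m*K)


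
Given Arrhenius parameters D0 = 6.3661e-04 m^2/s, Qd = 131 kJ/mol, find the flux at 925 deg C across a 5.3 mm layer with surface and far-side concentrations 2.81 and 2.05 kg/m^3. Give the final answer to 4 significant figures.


Step 1: D = D0 * exp(-Qd/(R*T))
T = 925 + 273.15 = 1198.15 K
D = 6.3661e-04 * exp(-131e3 / (8.314 * 1198.15)) = 1.2376e-09 m^2/s
Step 2: J = D * (C1 - C2) / dx
J = 1.2376e-09 * (2.81 - 2.05) / 5.3e-03
J = 1.775e-07 kg/(m^2*s)


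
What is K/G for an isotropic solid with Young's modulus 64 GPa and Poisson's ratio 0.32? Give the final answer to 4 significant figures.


G = E / (2*(1+nu))
G = 64 / (2*(1+0.32)) = 24.2424 GPa
K = E / (3*(1-2*nu))
K = 64 / (3*(1-2*0.32)) = 59.2593 GPa
K/G = 59.2593 / 24.2424 = 2.444


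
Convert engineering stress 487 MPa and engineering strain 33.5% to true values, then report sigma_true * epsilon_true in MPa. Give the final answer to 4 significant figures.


sigma_true = sigma_eng * (1 + epsilon_eng)
sigma_true = 487 * (1 + 0.335) = 650.145 MPa
epsilon_true = ln(1 + epsilon_eng)
epsilon_true = ln(1 + 0.335) = 0.288931
sigma_true * epsilon_true = 650.145 * 0.288931 = 187.8 MPa


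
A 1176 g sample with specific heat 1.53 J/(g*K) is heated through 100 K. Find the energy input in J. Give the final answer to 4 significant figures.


Q = m * cp * dT
Q = 1176 * 1.53 * 100
Q = 179900 J


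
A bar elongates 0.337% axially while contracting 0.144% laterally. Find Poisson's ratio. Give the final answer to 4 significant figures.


nu = -epsilon_lat / epsilon_axial
Lateral strain is contraction (negative), so using magnitudes:
nu = 0.144 / 0.337
nu = 0.4273


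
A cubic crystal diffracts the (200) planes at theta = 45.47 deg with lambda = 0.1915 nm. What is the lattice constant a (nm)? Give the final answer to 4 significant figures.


d = lambda / (2*sin(theta))
d = 0.1915 / (2*sin(45.47 deg))
d = 0.134314 nm
a = d * sqrt(h^2+k^2+l^2) = 0.134314 * sqrt(4)
a = 0.2686 nm


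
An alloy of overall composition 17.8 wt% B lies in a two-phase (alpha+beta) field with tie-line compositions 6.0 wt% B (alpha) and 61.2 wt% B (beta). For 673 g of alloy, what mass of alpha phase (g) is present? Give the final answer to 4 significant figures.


f_alpha = (C_beta - C0) / (C_beta - C_alpha)
f_alpha = (61.2 - 17.8) / (61.2 - 6.0) = 0.786232
m_alpha = f_alpha * m_total = 0.786232 * 673 = 529.1 g


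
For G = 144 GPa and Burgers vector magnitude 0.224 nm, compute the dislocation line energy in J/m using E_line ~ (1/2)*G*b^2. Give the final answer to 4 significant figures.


E = G*b^2/2
b = 0.224 nm = 2.24e-10 m
G = 144 GPa = 1.44e+11 Pa
E = 0.5 * 1.44e+11 * (2.24e-10)^2
E = 3.613e-09 J/m


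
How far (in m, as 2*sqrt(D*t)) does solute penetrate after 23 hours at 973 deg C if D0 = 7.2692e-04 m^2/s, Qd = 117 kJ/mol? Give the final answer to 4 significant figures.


Step 1: D = D0 * exp(-Qd/(R*T))
T = 1246.15 K
D = 7.2692e-04 * exp(-117e3 / (8.314 * 1246.15)) = 9.0582e-09 m^2/s
Step 2: L = 2*sqrt(D*t)
t = 23 h = 82800 s
L = 2*sqrt(9.0582e-09 * 82800) = 0.05477 m


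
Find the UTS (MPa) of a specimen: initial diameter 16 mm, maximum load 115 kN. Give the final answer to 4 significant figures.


A0 = pi*(d/2)^2 = pi*(16/2)^2 = 201.062 mm^2
UTS = F_max / A0 = 115*1000 / 201.062
UTS = 572 MPa


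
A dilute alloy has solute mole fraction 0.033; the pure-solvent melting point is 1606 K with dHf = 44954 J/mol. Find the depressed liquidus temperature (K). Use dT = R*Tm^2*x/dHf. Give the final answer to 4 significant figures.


dT = R*Tm^2*x / dHf
dT = 8.314 * 1606^2 * 0.033 / 44954
dT = 15.7415 K
T_new = 1606 - 15.7415 = 1590 K


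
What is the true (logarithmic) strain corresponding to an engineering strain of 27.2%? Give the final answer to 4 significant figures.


epsilon_true = ln(1 + epsilon_eng)
epsilon_true = ln(1 + 0.272)
epsilon_true = 0.2406


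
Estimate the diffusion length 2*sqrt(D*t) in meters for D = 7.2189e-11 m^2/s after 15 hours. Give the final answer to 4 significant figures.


t = 15 hr = 54000 s
Diffusion length = 2*sqrt(D*t)
= 2*sqrt(7.2189e-11 * 54000)
= 3.949e-03 m


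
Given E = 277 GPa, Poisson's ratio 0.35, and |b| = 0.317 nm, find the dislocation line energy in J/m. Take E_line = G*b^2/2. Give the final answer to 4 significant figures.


Step 1: G = E / (2*(1+nu))
G = 277 / (2*(1+0.35)) = 102.593 GPa = 1.02593e+11 Pa
Step 2: E_line = G*b^2/2
b = 0.317 nm = 3.17e-10 m
E_line = 0.5 * 1.02593e+11 * (3.17e-10)^2 = 5.155e-09 J/m


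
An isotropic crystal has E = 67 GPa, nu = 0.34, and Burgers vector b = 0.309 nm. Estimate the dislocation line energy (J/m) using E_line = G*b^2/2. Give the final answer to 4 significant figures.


Step 1: G = E / (2*(1+nu))
G = 67 / (2*(1+0.34)) = 25 GPa = 2.5e+10 Pa
Step 2: E_line = G*b^2/2
b = 0.309 nm = 3.09e-10 m
E_line = 0.5 * 2.5e+10 * (3.09e-10)^2 = 1.194e-09 J/m


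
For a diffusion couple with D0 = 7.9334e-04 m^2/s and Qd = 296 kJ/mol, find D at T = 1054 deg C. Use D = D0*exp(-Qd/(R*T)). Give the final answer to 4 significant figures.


D = D0 * exp(-Qd / (R*T))
T = 1327.15 K
D = 7.9334e-04 * exp(-296e3 / (8.314 * 1327.15))
D = 1.774e-15 m^2/s


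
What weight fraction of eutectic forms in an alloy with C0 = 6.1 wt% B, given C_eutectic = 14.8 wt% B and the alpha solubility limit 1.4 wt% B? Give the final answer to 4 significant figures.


f_primary = (C_e - C0) / (C_e - C_alpha_max)
f_primary = (14.8 - 6.1) / (14.8 - 1.4)
f_primary = 0.649254
f_eutectic = 1 - 0.649254 = 0.3507


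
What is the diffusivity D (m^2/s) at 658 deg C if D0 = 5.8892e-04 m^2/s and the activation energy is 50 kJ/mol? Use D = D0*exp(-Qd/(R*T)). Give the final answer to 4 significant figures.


D = D0 * exp(-Qd / (R*T))
T = 931.15 K
D = 5.8892e-04 * exp(-50e3 / (8.314 * 931.15))
D = 9.228e-07 m^2/s


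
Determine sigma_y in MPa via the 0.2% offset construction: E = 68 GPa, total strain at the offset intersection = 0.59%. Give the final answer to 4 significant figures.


Offset strain = 0.002
Elastic strain at yield = total_strain - offset = 5.9e-03 - 0.002 = 3.9e-03
sigma_y = E * elastic_strain = 68000 * 3.9e-03
sigma_y = 265.2 MPa


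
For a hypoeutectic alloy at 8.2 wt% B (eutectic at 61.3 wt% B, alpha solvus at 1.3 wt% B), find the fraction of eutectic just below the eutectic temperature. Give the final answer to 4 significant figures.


f_primary = (C_e - C0) / (C_e - C_alpha_max)
f_primary = (61.3 - 8.2) / (61.3 - 1.3)
f_primary = 0.885
f_eutectic = 1 - 0.885 = 0.115


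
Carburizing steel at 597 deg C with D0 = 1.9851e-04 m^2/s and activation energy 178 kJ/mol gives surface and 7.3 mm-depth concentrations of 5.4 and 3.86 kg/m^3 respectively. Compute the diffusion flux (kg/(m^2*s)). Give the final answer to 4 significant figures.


Step 1: D = D0 * exp(-Qd/(R*T))
T = 597 + 273.15 = 870.15 K
D = 1.9851e-04 * exp(-178e3 / (8.314 * 870.15)) = 4.09403e-15 m^2/s
Step 2: J = D * (C1 - C2) / dx
J = 4.09403e-15 * (5.4 - 3.86) / 7.3e-03
J = 8.637e-13 kg/(m^2*s)


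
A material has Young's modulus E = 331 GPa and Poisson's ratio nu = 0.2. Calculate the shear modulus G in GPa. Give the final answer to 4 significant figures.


G = E / (2*(1+nu))
G = 331 / (2*(1+0.2))
G = 137.9 GPa


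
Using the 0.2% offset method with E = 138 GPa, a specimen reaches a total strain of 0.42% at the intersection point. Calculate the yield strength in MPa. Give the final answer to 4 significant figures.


Offset strain = 0.002
Elastic strain at yield = total_strain - offset = 4.2e-03 - 0.002 = 2.2e-03
sigma_y = E * elastic_strain = 138000 * 2.2e-03
sigma_y = 303.6 MPa


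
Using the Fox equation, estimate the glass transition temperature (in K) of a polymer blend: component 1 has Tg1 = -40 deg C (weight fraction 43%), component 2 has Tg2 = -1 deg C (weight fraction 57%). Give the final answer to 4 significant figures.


1/Tg = w1/Tg1 + w2/Tg2 (in Kelvin)
Tg1 = 233.15 K, Tg2 = 272.15 K
1/Tg = 0.43/233.15 + 0.57/272.15
Tg = 253.9 K


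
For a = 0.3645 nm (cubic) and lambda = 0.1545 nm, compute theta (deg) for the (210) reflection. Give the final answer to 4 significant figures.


d = a / sqrt(h^2+k^2+l^2)
d = 0.3645 / sqrt(5) = 0.163009 nm
lambda = 2*d*sin(theta)  =>  sin(theta) = lambda / (2*d)
sin(theta) = 0.1545 / (2 * 0.163009) = 0.473899
theta = 28.29 deg


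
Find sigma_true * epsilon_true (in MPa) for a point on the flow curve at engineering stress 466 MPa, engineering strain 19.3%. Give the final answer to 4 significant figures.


sigma_true = sigma_eng * (1 + epsilon_eng)
sigma_true = 466 * (1 + 0.193) = 555.938 MPa
epsilon_true = ln(1 + epsilon_eng)
epsilon_true = ln(1 + 0.193) = 0.176471
sigma_true * epsilon_true = 555.938 * 0.176471 = 98.11 MPa


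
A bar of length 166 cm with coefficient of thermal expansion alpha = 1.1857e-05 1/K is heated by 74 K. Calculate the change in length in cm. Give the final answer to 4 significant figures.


dL = L0 * alpha * dT
dL = 166 * 1.1857e-05 * 74
dL = 0.1457 cm


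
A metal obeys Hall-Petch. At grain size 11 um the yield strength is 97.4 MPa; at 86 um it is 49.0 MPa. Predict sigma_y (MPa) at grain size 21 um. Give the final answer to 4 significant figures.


sigma_y = sigma0 + k / sqrt(d)
1/sqrt(d1) = 1/sqrt(1.1e-05) = 301.511;  1/sqrt(d2) = 107.833
k = (sigma1 - sigma2) / (1/sqrt(d1) - 1/sqrt(d2)) = (97.4 - 49.0) / (301.511 - 107.833) = 0.249899 MPa*m^0.5
sigma0 = sigma1 - k/sqrt(d1) = 97.4 - 0.249899*301.511 = 22.0527 MPa
sigma_y(d3) = 22.0527 + 0.249899 / sqrt(2.1e-05) = 76.59 MPa


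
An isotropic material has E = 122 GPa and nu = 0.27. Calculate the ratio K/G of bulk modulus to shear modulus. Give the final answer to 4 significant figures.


G = E / (2*(1+nu))
G = 122 / (2*(1+0.27)) = 48.0315 GPa
K = E / (3*(1-2*nu))
K = 122 / (3*(1-2*0.27)) = 88.4058 GPa
K/G = 88.4058 / 48.0315 = 1.841


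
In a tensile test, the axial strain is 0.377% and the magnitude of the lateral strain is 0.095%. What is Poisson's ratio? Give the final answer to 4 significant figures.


nu = -epsilon_lat / epsilon_axial
Lateral strain is contraction (negative), so using magnitudes:
nu = 0.095 / 0.377
nu = 0.252


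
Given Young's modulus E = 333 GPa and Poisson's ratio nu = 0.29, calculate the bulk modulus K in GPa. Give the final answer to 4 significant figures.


K = E / (3*(1-2*nu))
K = 333 / (3*(1-2*0.29))
K = 264.3 GPa


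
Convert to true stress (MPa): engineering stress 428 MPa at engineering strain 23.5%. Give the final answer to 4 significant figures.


sigma_true = sigma_eng * (1 + epsilon_eng)
sigma_true = 428 * (1 + 0.235)
sigma_true = 528.6 MPa


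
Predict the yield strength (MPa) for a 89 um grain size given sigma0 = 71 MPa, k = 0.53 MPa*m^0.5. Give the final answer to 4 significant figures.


sigma_y = sigma0 + k / sqrt(d)
d = 89 um = 8.9e-05 m
sigma_y = 71 + 0.53 / sqrt(8.9e-05)
sigma_y = 127.2 MPa


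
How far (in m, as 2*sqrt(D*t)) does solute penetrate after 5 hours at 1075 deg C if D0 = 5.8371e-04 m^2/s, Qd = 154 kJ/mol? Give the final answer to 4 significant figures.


Step 1: D = D0 * exp(-Qd/(R*T))
T = 1348.15 K
D = 5.8371e-04 * exp(-154e3 / (8.314 * 1348.15)) = 6.29777e-10 m^2/s
Step 2: L = 2*sqrt(D*t)
t = 5 h = 18000 s
L = 2*sqrt(6.29777e-10 * 18000) = 6.734e-03 m


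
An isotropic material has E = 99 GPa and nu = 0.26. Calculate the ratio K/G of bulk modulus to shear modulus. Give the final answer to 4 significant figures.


G = E / (2*(1+nu))
G = 99 / (2*(1+0.26)) = 39.2857 GPa
K = E / (3*(1-2*nu))
K = 99 / (3*(1-2*0.26)) = 68.75 GPa
K/G = 68.75 / 39.2857 = 1.75


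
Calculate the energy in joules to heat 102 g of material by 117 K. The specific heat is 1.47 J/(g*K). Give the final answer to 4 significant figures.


Q = m * cp * dT
Q = 102 * 1.47 * 117
Q = 17540 J


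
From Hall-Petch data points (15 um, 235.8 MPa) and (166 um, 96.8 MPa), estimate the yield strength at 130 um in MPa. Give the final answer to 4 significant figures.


sigma_y = sigma0 + k / sqrt(d)
1/sqrt(d1) = 1/sqrt(1.5e-05) = 258.199;  1/sqrt(d2) = 77.6151
k = (sigma1 - sigma2) / (1/sqrt(d1) - 1/sqrt(d2)) = (235.8 - 96.8) / (258.199 - 77.6151) = 0.769726 MPa*m^0.5
sigma0 = sigma1 - k/sqrt(d1) = 235.8 - 0.769726*258.199 = 37.0577 MPa
sigma_y(d3) = 37.0577 + 0.769726 / sqrt(1.3e-04) = 104.6 MPa


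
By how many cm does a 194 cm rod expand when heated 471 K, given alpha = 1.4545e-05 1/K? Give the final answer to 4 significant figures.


dL = L0 * alpha * dT
dL = 194 * 1.4545e-05 * 471
dL = 1.329 cm


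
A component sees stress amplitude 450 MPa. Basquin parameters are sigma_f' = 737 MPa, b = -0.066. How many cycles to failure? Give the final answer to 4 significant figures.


sigma_a = sigma_f' * (2*Nf)^b
2*Nf = (sigma_a / sigma_f')^(1/b)
2*Nf = (450 / 737)^(1/-0.066)
2*Nf = 1763.14
Nf = 881.6 cycles


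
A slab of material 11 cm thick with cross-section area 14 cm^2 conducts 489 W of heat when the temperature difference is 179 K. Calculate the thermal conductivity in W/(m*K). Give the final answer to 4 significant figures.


k = Q*L / (A*dT)
L = 0.11 m, A = 1.4e-03 m^2
k = 489 * 0.11 / (1.4e-03 * 179)
k = 214.6 W/(m*K)


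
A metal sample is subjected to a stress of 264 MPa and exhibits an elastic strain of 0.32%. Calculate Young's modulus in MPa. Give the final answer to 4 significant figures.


E = sigma / epsilon
epsilon = 0.32% = 3.2e-03
E = 264 / 3.2e-03
E = 82500 MPa


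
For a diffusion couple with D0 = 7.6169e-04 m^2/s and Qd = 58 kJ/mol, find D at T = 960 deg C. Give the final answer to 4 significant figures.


D = D0 * exp(-Qd / (R*T))
T = 1233.15 K
D = 7.6169e-04 * exp(-58e3 / (8.314 * 1233.15))
D = 2.66e-06 m^2/s


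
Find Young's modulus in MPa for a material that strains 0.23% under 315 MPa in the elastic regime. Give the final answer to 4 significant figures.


E = sigma / epsilon
epsilon = 0.23% = 2.3e-03
E = 315 / 2.3e-03
E = 137000 MPa


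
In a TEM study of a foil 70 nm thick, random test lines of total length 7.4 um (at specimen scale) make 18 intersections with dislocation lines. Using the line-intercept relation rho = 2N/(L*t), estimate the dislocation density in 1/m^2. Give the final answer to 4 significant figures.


rho = 2N / (L * t)
L = 7.4 um = 7.4e-06 m, t = 70 nm = 7e-08 m
rho = 2 * 18 / (7.4e-06 * 7e-08)
rho = 6.95e+13 1/m^2


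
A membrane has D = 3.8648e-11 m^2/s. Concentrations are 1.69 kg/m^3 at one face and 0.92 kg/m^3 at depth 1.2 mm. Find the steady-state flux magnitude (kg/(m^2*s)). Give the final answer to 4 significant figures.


J = -D * (dC/dx) = D * (C1 - C2) / dx
J = 3.8648e-11 * (1.69 - 0.92) / 1.2e-03
J = 2.48e-08 kg/(m^2*s)


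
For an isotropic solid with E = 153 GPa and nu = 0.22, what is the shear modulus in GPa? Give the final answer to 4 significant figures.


G = E / (2*(1+nu))
G = 153 / (2*(1+0.22))
G = 62.7 GPa


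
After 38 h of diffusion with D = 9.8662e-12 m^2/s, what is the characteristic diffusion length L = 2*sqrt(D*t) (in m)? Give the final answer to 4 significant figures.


t = 38 hr = 136800 s
Diffusion length = 2*sqrt(D*t)
= 2*sqrt(9.8662e-12 * 136800)
= 2.324e-03 m


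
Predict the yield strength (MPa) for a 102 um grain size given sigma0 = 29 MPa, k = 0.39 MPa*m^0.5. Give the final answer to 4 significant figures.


sigma_y = sigma0 + k / sqrt(d)
d = 102 um = 1.02e-04 m
sigma_y = 29 + 0.39 / sqrt(1.02e-04)
sigma_y = 67.62 MPa


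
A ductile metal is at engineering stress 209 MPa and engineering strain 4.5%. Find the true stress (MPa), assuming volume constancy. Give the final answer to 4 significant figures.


sigma_true = sigma_eng * (1 + epsilon_eng)
sigma_true = 209 * (1 + 0.045)
sigma_true = 218.4 MPa


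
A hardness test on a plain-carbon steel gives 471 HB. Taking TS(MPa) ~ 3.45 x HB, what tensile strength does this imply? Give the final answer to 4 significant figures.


TS (MPa) = 3.45 * HB
TS = 3.45 * 471
TS = 1625 MPa


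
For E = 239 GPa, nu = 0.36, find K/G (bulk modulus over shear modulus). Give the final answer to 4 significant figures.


G = E / (2*(1+nu))
G = 239 / (2*(1+0.36)) = 87.8676 GPa
K = E / (3*(1-2*nu))
K = 239 / (3*(1-2*0.36)) = 284.524 GPa
K/G = 284.524 / 87.8676 = 3.238


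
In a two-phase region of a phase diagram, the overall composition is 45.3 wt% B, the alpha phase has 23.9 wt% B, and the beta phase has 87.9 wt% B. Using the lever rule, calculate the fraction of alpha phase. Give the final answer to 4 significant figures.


f_alpha = (C_beta - C0) / (C_beta - C_alpha)
f_alpha = (87.9 - 45.3) / (87.9 - 23.9)
f_alpha = 0.6656


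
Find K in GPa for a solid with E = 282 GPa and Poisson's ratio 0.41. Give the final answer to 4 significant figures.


K = E / (3*(1-2*nu))
K = 282 / (3*(1-2*0.41))
K = 522.2 GPa


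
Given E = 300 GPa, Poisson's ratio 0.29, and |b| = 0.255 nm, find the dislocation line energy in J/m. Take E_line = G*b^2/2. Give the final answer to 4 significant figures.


Step 1: G = E / (2*(1+nu))
G = 300 / (2*(1+0.29)) = 116.279 GPa = 1.16279e+11 Pa
Step 2: E_line = G*b^2/2
b = 0.255 nm = 2.55e-10 m
E_line = 0.5 * 1.16279e+11 * (2.55e-10)^2 = 3.781e-09 J/m


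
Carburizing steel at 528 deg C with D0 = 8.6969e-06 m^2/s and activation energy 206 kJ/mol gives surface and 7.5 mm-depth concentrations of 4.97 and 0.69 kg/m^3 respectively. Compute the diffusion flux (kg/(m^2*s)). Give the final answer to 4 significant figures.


Step 1: D = D0 * exp(-Qd/(R*T))
T = 528 + 273.15 = 801.15 K
D = 8.6969e-06 * exp(-206e3 / (8.314 * 801.15)) = 3.21934e-19 m^2/s
Step 2: J = D * (C1 - C2) / dx
J = 3.21934e-19 * (4.97 - 0.69) / 7.5e-03
J = 1.837e-16 kg/(m^2*s)


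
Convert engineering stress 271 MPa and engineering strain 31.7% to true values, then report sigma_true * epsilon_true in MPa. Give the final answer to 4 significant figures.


sigma_true = sigma_eng * (1 + epsilon_eng)
sigma_true = 271 * (1 + 0.317) = 356.907 MPa
epsilon_true = ln(1 + epsilon_eng)
epsilon_true = ln(1 + 0.317) = 0.275356
sigma_true * epsilon_true = 356.907 * 0.275356 = 98.28 MPa


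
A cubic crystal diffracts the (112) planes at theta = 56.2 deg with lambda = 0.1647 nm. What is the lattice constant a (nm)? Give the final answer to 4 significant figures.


d = lambda / (2*sin(theta))
d = 0.1647 / (2*sin(56.2 deg))
d = 0.0990993 nm
a = d * sqrt(h^2+k^2+l^2) = 0.0990993 * sqrt(6)
a = 0.2427 nm


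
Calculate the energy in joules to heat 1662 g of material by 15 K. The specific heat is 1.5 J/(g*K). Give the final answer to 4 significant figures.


Q = m * cp * dT
Q = 1662 * 1.5 * 15
Q = 37400 J


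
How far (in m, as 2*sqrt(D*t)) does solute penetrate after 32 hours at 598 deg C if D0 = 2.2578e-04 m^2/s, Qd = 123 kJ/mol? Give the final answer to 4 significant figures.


Step 1: D = D0 * exp(-Qd/(R*T))
T = 871.15 K
D = 2.2578e-04 * exp(-123e3 / (8.314 * 871.15)) = 9.51197e-12 m^2/s
Step 2: L = 2*sqrt(D*t)
t = 32 h = 115200 s
L = 2*sqrt(9.51197e-12 * 115200) = 2.094e-03 m


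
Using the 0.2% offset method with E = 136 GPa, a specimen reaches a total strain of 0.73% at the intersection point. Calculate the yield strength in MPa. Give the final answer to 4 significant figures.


Offset strain = 0.002
Elastic strain at yield = total_strain - offset = 7.3e-03 - 0.002 = 5.3e-03
sigma_y = E * elastic_strain = 136000 * 5.3e-03
sigma_y = 720.8 MPa


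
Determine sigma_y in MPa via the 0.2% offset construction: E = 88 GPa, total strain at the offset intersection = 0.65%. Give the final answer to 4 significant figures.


Offset strain = 0.002
Elastic strain at yield = total_strain - offset = 6.5e-03 - 0.002 = 4.5e-03
sigma_y = E * elastic_strain = 88000 * 4.5e-03
sigma_y = 396 MPa


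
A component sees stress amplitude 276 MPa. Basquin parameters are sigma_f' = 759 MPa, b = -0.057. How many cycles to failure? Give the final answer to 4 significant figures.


sigma_a = sigma_f' * (2*Nf)^b
2*Nf = (sigma_a / sigma_f')^(1/b)
2*Nf = (276 / 759)^(1/-0.057)
2*Nf = 5.10025e+07
Nf = 2.55e+07 cycles


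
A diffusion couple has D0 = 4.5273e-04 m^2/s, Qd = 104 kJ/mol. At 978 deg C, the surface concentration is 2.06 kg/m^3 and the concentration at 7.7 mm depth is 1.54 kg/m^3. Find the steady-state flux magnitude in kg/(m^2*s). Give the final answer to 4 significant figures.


Step 1: D = D0 * exp(-Qd/(R*T))
T = 978 + 273.15 = 1251.15 K
D = 4.5273e-04 * exp(-104e3 / (8.314 * 1251.15)) = 2.05947e-08 m^2/s
Step 2: J = D * (C1 - C2) / dx
J = 2.05947e-08 * (2.06 - 1.54) / 7.7e-03
J = 1.391e-06 kg/(m^2*s)


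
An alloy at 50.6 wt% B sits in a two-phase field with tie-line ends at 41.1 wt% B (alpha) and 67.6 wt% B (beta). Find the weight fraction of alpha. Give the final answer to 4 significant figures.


f_alpha = (C_beta - C0) / (C_beta - C_alpha)
f_alpha = (67.6 - 50.6) / (67.6 - 41.1)
f_alpha = 0.6415


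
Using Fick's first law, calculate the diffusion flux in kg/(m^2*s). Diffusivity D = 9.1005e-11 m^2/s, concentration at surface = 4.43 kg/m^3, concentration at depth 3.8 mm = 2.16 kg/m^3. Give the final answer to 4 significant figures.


J = -D * (dC/dx) = D * (C1 - C2) / dx
J = 9.1005e-11 * (4.43 - 2.16) / 3.8e-03
J = 5.436e-08 kg/(m^2*s)


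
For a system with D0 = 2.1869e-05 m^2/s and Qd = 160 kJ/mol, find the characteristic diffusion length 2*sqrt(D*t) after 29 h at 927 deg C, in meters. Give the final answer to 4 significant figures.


Step 1: D = D0 * exp(-Qd/(R*T))
T = 1200.15 K
D = 2.1869e-05 * exp(-160e3 / (8.314 * 1200.15)) = 2.37591e-12 m^2/s
Step 2: L = 2*sqrt(D*t)
t = 29 h = 104400 s
L = 2*sqrt(2.37591e-12 * 104400) = 9.961e-04 m


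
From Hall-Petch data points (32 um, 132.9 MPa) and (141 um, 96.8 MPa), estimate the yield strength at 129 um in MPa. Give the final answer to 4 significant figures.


sigma_y = sigma0 + k / sqrt(d)
1/sqrt(d1) = 1/sqrt(3.2e-05) = 176.777;  1/sqrt(d2) = 84.2152
k = (sigma1 - sigma2) / (1/sqrt(d1) - 1/sqrt(d2)) = (132.9 - 96.8) / (176.777 - 84.2152) = 0.390011 MPa*m^0.5
sigma0 = sigma1 - k/sqrt(d1) = 132.9 - 0.390011*176.777 = 63.9552 MPa
sigma_y(d3) = 63.9552 + 0.390011 / sqrt(1.29e-04) = 98.29 MPa


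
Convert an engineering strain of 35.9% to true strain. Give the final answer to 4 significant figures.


epsilon_true = ln(1 + epsilon_eng)
epsilon_true = ln(1 + 0.359)
epsilon_true = 0.3067


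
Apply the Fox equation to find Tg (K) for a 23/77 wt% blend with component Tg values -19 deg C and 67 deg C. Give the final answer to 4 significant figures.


1/Tg = w1/Tg1 + w2/Tg2 (in Kelvin)
Tg1 = 254.15 K, Tg2 = 340.15 K
1/Tg = 0.23/254.15 + 0.77/340.15
Tg = 315.6 K


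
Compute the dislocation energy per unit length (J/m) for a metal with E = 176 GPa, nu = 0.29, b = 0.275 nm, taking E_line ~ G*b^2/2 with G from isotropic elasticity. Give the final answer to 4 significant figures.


Step 1: G = E / (2*(1+nu))
G = 176 / (2*(1+0.29)) = 68.2171 GPa = 6.82171e+10 Pa
Step 2: E_line = G*b^2/2
b = 0.275 nm = 2.75e-10 m
E_line = 0.5 * 6.82171e+10 * (2.75e-10)^2 = 2.579e-09 J/m


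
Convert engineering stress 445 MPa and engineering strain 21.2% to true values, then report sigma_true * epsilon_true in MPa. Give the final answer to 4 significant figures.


sigma_true = sigma_eng * (1 + epsilon_eng)
sigma_true = 445 * (1 + 0.212) = 539.34 MPa
epsilon_true = ln(1 + epsilon_eng)
epsilon_true = ln(1 + 0.212) = 0.192272
sigma_true * epsilon_true = 539.34 * 0.192272 = 103.7 MPa


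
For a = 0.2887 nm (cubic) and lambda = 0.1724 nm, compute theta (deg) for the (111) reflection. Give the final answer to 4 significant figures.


d = a / sqrt(h^2+k^2+l^2)
d = 0.2887 / sqrt(3) = 0.166681 nm
lambda = 2*d*sin(theta)  =>  sin(theta) = lambda / (2*d)
sin(theta) = 0.1724 / (2 * 0.166681) = 0.517155
theta = 31.14 deg


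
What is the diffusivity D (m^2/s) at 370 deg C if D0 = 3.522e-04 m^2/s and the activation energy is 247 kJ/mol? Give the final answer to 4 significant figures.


D = D0 * exp(-Qd / (R*T))
T = 643.15 K
D = 3.522e-04 * exp(-247e3 / (8.314 * 643.15))
D = 3.058e-24 m^2/s


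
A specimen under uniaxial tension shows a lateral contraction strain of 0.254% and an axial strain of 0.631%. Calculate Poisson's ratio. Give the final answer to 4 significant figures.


nu = -epsilon_lat / epsilon_axial
Lateral strain is contraction (negative), so using magnitudes:
nu = 0.254 / 0.631
nu = 0.4025


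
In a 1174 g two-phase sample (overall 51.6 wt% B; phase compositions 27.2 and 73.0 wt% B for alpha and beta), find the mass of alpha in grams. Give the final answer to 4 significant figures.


f_alpha = (C_beta - C0) / (C_beta - C_alpha)
f_alpha = (73.0 - 51.6) / (73.0 - 27.2) = 0.467249
m_alpha = f_alpha * m_total = 0.467249 * 1174 = 548.6 g


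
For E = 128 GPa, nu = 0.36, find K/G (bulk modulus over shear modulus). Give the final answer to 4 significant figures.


G = E / (2*(1+nu))
G = 128 / (2*(1+0.36)) = 47.0588 GPa
K = E / (3*(1-2*nu))
K = 128 / (3*(1-2*0.36)) = 152.381 GPa
K/G = 152.381 / 47.0588 = 3.238


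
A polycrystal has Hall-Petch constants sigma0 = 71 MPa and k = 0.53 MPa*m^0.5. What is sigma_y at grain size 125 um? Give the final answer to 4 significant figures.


sigma_y = sigma0 + k / sqrt(d)
d = 125 um = 1.25e-04 m
sigma_y = 71 + 0.53 / sqrt(1.25e-04)
sigma_y = 118.4 MPa


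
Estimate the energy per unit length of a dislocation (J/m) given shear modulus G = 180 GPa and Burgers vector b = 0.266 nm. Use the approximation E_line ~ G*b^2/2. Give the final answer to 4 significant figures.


E = G*b^2/2
b = 0.266 nm = 2.66e-10 m
G = 180 GPa = 1.8e+11 Pa
E = 0.5 * 1.8e+11 * (2.66e-10)^2
E = 6.368e-09 J/m


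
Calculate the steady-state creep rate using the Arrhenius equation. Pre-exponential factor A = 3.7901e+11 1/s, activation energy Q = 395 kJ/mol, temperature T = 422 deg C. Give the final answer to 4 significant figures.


rate = A * exp(-Q / (R*T))
T = 422 + 273.15 = 695.15 K
rate = 3.7901e+11 * exp(-395e3 / (8.314 * 695.15))
rate = 7.883e-19 1/s


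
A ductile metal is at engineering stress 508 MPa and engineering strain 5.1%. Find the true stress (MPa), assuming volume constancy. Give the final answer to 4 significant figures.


sigma_true = sigma_eng * (1 + epsilon_eng)
sigma_true = 508 * (1 + 0.051)
sigma_true = 533.9 MPa


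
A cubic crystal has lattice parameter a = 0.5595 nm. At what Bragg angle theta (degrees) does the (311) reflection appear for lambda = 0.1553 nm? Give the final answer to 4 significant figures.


d = a / sqrt(h^2+k^2+l^2)
d = 0.5595 / sqrt(11) = 0.168696 nm
lambda = 2*d*sin(theta)  =>  sin(theta) = lambda / (2*d)
sin(theta) = 0.1553 / (2 * 0.168696) = 0.460297
theta = 27.41 deg


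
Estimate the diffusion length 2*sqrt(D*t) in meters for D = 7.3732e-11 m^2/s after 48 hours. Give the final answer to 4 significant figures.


t = 48 hr = 172800 s
Diffusion length = 2*sqrt(D*t)
= 2*sqrt(7.3732e-11 * 172800)
= 7.139e-03 m


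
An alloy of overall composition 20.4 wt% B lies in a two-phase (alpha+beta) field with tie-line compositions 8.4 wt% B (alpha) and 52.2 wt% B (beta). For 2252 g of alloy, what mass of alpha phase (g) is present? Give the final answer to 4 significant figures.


f_alpha = (C_beta - C0) / (C_beta - C_alpha)
f_alpha = (52.2 - 20.4) / (52.2 - 8.4) = 0.726027
m_alpha = f_alpha * m_total = 0.726027 * 2252 = 1635 g


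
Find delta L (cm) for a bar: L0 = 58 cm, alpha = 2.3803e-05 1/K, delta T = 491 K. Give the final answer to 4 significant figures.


dL = L0 * alpha * dT
dL = 58 * 2.3803e-05 * 491
dL = 0.6779 cm


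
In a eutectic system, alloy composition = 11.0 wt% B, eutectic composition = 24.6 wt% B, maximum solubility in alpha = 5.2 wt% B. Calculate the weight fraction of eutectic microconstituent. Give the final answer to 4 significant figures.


f_primary = (C_e - C0) / (C_e - C_alpha_max)
f_primary = (24.6 - 11.0) / (24.6 - 5.2)
f_primary = 0.701031
f_eutectic = 1 - 0.701031 = 0.299


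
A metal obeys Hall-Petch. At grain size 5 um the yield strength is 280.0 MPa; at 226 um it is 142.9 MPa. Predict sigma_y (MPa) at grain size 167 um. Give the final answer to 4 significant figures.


sigma_y = sigma0 + k / sqrt(d)
1/sqrt(d1) = 1/sqrt(5e-06) = 447.214;  1/sqrt(d2) = 66.519
k = (sigma1 - sigma2) / (1/sqrt(d1) - 1/sqrt(d2)) = (280.0 - 142.9) / (447.214 - 66.519) = 0.360131 MPa*m^0.5
sigma0 = sigma1 - k/sqrt(d1) = 280.0 - 0.360131*447.214 = 118.944 MPa
sigma_y(d3) = 118.944 + 0.360131 / sqrt(1.67e-04) = 146.8 MPa


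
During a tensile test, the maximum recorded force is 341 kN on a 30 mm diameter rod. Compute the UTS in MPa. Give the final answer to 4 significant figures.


A0 = pi*(d/2)^2 = pi*(30/2)^2 = 706.858 mm^2
UTS = F_max / A0 = 341*1000 / 706.858
UTS = 482.4 MPa


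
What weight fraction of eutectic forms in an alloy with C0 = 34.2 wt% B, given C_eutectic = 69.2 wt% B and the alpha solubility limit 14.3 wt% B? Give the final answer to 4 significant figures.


f_primary = (C_e - C0) / (C_e - C_alpha_max)
f_primary = (69.2 - 34.2) / (69.2 - 14.3)
f_primary = 0.637523
f_eutectic = 1 - 0.637523 = 0.3625


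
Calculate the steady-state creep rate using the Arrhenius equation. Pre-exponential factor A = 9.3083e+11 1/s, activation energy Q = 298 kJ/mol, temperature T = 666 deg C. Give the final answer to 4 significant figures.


rate = A * exp(-Q / (R*T))
T = 666 + 273.15 = 939.15 K
rate = 9.3083e+11 * exp(-298e3 / (8.314 * 939.15))
rate = 2.476e-05 1/s


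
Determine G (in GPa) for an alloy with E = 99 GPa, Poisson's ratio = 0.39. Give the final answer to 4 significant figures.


G = E / (2*(1+nu))
G = 99 / (2*(1+0.39))
G = 35.61 GPa


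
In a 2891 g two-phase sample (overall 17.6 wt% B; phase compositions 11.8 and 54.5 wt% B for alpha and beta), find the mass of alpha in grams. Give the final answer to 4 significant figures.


f_alpha = (C_beta - C0) / (C_beta - C_alpha)
f_alpha = (54.5 - 17.6) / (54.5 - 11.8) = 0.864169
m_alpha = f_alpha * m_total = 0.864169 * 2891 = 2498 g


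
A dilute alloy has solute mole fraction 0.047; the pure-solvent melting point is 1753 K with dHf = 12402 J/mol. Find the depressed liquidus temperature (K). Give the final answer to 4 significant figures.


dT = R*Tm^2*x / dHf
dT = 8.314 * 1753^2 * 0.047 / 12402
dT = 96.8233 K
T_new = 1753 - 96.8233 = 1656 K


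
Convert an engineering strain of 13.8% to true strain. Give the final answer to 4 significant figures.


epsilon_true = ln(1 + epsilon_eng)
epsilon_true = ln(1 + 0.138)
epsilon_true = 0.1293


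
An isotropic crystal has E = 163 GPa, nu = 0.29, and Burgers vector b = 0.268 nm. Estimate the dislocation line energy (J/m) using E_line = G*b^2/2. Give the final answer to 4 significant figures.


Step 1: G = E / (2*(1+nu))
G = 163 / (2*(1+0.29)) = 63.1783 GPa = 6.31783e+10 Pa
Step 2: E_line = G*b^2/2
b = 0.268 nm = 2.68e-10 m
E_line = 0.5 * 6.31783e+10 * (2.68e-10)^2 = 2.269e-09 J/m


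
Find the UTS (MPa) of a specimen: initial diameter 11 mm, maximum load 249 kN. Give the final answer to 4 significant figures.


A0 = pi*(d/2)^2 = pi*(11/2)^2 = 95.0332 mm^2
UTS = F_max / A0 = 249*1000 / 95.0332
UTS = 2620 MPa
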